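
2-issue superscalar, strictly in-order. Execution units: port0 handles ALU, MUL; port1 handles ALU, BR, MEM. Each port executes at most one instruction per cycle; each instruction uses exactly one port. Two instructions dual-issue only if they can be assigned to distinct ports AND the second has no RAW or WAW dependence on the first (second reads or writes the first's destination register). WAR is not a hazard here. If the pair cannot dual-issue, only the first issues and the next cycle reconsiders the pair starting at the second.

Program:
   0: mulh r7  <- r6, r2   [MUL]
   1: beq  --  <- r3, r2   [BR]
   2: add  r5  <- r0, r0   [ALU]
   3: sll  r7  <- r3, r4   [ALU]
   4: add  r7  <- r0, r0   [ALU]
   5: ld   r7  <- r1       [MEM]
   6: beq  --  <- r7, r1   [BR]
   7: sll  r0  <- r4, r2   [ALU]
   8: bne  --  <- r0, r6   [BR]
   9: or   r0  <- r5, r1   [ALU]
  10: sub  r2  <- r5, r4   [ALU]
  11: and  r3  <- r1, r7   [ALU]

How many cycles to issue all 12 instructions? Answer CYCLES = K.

CYCLES = 7

c0: i0/i1 mulh.MUL+beq.BR  2-wide
c1: i2/i3 add.ALU+sll.ALU  2-wide
c2: i4 add.ALU  WAW r7
c3: i5 ld.MEM  no-port MEM/BR
c4: i6/i7 beq.BR+sll.ALU  2-wide
c5: i8/i9 bne.BR+or.ALU  2-wide
c6: i10/i11 sub.ALU+and.ALU  2-wide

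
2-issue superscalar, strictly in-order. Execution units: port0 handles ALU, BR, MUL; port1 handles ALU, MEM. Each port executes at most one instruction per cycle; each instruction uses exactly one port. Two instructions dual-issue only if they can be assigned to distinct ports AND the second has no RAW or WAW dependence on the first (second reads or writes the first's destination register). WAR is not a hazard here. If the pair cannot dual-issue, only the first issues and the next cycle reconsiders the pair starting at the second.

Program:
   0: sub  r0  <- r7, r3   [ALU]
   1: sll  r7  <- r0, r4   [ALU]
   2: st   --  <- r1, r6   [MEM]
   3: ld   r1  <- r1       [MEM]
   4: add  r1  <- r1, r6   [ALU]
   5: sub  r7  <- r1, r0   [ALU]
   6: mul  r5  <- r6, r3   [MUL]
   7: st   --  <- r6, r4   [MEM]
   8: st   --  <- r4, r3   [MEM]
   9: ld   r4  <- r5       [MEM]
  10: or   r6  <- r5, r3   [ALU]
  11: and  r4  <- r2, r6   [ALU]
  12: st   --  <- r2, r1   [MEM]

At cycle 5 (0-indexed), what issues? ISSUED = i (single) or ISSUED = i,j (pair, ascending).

ISSUED = 7

c0: i0 sub  RAW r0
c1: i1/i2 sll+st  dual
c2: i3 ld  RAW+WAW r1
c3: i4 add  RAW r1
c4: i5/i6 sub+mul  dual
c5: i7 st  no-port MEM/MEM
c6: i8 st  no-port MEM/MEM
c7: i9/i10 ld+or  dual
c8: i11/i12 and+st  dual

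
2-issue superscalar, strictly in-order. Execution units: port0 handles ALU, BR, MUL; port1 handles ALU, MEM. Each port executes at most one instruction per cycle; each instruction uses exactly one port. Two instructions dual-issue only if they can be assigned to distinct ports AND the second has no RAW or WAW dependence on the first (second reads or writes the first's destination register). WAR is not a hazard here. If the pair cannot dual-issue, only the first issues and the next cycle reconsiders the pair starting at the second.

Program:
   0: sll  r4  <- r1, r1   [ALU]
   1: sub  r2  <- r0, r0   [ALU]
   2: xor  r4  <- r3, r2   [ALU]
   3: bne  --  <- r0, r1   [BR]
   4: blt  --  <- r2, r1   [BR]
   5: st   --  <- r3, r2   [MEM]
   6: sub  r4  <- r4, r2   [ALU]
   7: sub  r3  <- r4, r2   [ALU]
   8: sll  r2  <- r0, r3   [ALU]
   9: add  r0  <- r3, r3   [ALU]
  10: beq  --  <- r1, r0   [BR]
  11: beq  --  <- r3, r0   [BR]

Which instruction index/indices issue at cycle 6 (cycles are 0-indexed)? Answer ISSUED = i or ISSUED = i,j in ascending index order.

#0 head=0: sll.ALU/sub.ALU i0,i1 2-wide
#1 head=2: xor.ALU/bne.BR i2,i3 2-wide
#2 head=4: blt.BR/st.MEM i4,i5 2-wide
#3 head=6: sub.ALU i6 RAW r4
#4 head=7: sub.ALU i7 RAW r3
#5 head=8: sll.ALU/add.ALU i8,i9 2-wide
#6 head=10: beq.BR i10 no-port BR/BR
#7 head=11: beq.BR i11 tail

ISSUED = 10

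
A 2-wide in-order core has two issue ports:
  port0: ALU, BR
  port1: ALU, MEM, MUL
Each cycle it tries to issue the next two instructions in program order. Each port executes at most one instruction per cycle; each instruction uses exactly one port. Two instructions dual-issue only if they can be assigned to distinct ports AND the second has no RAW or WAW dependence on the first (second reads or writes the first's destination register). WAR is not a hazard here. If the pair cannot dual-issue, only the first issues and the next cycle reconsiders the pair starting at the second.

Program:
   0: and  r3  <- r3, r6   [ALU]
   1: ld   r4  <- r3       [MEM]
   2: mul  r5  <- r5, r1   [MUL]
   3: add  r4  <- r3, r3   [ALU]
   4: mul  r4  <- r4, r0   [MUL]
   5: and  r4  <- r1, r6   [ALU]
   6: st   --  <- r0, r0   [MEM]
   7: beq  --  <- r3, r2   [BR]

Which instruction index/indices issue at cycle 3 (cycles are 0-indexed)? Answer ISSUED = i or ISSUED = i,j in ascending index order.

ISSUED = 4

t=0 i0:and.ALU ; RAW r3
t=1 i1:ld.MEM ; no-port MEM/MUL
t=2 i2+i3:mul.MUL+add.ALU ; pair
t=3 i4:mul.MUL ; WAW r4
t=4 i5+i6:and.ALU+st.MEM ; pair
t=5 i7:beq.BR ; tail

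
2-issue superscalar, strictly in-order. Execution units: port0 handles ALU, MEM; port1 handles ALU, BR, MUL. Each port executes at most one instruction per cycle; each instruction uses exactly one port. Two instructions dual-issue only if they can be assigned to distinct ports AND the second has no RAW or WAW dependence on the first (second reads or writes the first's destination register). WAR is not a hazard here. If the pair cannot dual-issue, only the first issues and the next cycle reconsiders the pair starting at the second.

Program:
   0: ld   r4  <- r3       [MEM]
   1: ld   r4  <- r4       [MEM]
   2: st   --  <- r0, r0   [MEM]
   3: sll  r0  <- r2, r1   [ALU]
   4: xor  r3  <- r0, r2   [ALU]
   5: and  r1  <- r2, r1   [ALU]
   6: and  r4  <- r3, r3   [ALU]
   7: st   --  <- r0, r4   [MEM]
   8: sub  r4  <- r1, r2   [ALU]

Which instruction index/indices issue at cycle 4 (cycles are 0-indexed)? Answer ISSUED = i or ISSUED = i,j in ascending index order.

ISSUED = 6

0. ld.MEM @i0  | no-port MEM/MEM
1. ld.MEM @i1  | no-port MEM/MEM
2. st.MEM sll.ALU @i2,i3  | 2-wide
3. xor.ALU and.ALU @i4,i5  | 2-wide
4. and.ALU @i6  | RAW r4
5. st.MEM sub.ALU @i7,i8  | 2-wide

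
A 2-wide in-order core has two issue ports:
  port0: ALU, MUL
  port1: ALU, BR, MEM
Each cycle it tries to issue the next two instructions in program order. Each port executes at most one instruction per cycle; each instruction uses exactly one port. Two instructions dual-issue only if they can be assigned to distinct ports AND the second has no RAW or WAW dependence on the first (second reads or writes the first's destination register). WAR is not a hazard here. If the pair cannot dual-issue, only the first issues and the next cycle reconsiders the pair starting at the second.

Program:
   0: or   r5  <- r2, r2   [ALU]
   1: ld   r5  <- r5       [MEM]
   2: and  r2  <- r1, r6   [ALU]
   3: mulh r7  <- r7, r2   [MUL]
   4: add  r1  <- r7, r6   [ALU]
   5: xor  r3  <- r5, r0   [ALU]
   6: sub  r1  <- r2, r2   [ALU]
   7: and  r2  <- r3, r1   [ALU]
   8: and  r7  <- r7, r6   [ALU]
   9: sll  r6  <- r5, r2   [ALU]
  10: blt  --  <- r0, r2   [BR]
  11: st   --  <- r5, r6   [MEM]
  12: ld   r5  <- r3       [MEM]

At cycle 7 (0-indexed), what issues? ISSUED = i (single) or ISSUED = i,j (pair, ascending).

#0 head=0: or.ALU i0 RAW+WAW r5
#1 head=1: ld.MEM/and.ALU i1+i2 pair
#2 head=3: mulh.MUL i3 RAW r7
#3 head=4: add.ALU/xor.ALU i4+i5 pair
#4 head=6: sub.ALU i6 RAW r1
#5 head=7: and.ALU/and.ALU i7+i8 pair
#6 head=9: sll.ALU/blt.BR i9+i10 pair
#7 head=11: st.MEM i11 no-port MEM/MEM
#8 head=12: ld.MEM i12 tail

ISSUED = 11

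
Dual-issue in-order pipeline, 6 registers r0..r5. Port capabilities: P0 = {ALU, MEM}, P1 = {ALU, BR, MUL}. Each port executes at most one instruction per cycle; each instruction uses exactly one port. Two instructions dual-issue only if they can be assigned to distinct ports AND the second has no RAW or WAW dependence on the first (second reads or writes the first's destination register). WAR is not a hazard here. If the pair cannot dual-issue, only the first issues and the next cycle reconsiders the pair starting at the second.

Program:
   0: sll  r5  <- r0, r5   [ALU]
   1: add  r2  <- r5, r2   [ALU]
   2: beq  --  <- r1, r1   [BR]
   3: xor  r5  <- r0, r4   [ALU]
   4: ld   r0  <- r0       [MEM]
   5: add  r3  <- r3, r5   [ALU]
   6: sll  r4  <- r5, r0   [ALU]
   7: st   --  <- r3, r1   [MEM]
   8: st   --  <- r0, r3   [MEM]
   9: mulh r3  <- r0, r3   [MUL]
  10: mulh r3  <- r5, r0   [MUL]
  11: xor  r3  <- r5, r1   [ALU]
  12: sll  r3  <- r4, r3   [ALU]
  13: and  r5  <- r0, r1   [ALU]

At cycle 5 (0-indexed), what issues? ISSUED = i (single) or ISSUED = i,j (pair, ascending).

ISSUED = 8,9

t=0 i0:sll ; RAW r5
t=1 i1/i2:add beq ; dual
t=2 i3/i4:xor ld ; dual
t=3 i5/i6:add sll ; dual
t=4 i7:st ; no-port MEM/MEM
t=5 i8/i9:st mulh ; dual
t=6 i10:mulh ; WAW r3
t=7 i11:xor ; RAW+WAW r3
t=8 i12/i13:sll and ; dual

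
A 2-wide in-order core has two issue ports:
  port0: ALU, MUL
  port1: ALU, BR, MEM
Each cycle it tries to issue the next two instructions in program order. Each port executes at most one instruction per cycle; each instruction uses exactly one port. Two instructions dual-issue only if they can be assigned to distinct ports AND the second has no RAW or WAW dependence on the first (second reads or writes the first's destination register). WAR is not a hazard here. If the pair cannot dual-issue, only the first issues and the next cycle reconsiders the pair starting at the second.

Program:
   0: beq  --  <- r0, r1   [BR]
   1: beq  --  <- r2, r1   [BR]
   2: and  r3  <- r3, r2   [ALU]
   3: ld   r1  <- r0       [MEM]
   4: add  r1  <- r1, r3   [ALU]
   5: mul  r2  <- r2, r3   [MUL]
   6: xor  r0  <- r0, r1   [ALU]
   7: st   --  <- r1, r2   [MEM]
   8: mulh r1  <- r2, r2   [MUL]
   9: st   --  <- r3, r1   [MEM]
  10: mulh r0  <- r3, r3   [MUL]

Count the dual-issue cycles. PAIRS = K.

#0 head=0: beq.BR i0 no-port BR/BR
#1 head=1: beq.BR+and.ALU i1/i2 pair
#2 head=3: ld.MEM i3 RAW+WAW r1
#3 head=4: add.ALU+mul.MUL i4/i5 pair
#4 head=6: xor.ALU+st.MEM i6/i7 pair
#5 head=8: mulh.MUL i8 RAW r1
#6 head=9: st.MEM+mulh.MUL i9/i10 pair

PAIRS = 4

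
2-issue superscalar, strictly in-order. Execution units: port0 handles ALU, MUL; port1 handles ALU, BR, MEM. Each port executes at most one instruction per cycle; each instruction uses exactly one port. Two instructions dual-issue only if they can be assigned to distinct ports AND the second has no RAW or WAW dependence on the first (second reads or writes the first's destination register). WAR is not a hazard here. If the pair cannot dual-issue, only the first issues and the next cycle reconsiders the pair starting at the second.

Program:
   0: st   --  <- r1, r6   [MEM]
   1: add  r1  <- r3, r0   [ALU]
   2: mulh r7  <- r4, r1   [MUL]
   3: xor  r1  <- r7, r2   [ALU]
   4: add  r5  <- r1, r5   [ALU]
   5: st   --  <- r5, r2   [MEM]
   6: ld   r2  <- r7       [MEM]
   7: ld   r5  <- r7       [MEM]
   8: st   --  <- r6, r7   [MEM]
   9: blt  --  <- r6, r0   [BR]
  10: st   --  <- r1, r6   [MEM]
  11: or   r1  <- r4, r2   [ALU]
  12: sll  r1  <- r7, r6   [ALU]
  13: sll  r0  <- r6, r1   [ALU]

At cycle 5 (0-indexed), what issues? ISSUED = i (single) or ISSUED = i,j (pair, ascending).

ISSUED = 6

t=0 i0/i1:st+add ; dual
t=1 i2:mulh ; RAW r7
t=2 i3:xor ; RAW r1
t=3 i4:add ; RAW r5
t=4 i5:st ; no-port MEM/MEM
t=5 i6:ld ; no-port MEM/MEM
t=6 i7:ld ; no-port MEM/MEM
t=7 i8:st ; no-port MEM/BR
t=8 i9:blt ; no-port BR/MEM
t=9 i10/i11:st+or ; dual
t=10 i12:sll ; RAW r1
t=11 i13:sll ; tail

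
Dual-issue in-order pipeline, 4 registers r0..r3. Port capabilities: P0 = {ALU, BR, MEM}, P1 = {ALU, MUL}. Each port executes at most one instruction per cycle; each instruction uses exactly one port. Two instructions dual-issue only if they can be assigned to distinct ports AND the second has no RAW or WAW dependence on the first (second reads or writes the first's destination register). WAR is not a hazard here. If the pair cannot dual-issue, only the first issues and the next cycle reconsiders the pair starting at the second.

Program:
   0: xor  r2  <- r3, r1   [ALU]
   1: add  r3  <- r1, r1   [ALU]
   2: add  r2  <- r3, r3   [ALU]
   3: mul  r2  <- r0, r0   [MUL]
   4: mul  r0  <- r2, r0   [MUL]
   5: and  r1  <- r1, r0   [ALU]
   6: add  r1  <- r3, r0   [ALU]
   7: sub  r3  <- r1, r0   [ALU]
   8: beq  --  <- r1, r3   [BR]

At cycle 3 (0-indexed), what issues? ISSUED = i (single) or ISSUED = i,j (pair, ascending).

t=0 i0,i1:xor.ALU;add.ALU ; 2-wide
t=1 i2:add.ALU ; WAW r2
t=2 i3:mul.MUL ; no-port MUL/MUL
t=3 i4:mul.MUL ; RAW r0
t=4 i5:and.ALU ; WAW r1
t=5 i6:add.ALU ; RAW r1
t=6 i7:sub.ALU ; RAW r3
t=7 i8:beq.BR ; tail

ISSUED = 4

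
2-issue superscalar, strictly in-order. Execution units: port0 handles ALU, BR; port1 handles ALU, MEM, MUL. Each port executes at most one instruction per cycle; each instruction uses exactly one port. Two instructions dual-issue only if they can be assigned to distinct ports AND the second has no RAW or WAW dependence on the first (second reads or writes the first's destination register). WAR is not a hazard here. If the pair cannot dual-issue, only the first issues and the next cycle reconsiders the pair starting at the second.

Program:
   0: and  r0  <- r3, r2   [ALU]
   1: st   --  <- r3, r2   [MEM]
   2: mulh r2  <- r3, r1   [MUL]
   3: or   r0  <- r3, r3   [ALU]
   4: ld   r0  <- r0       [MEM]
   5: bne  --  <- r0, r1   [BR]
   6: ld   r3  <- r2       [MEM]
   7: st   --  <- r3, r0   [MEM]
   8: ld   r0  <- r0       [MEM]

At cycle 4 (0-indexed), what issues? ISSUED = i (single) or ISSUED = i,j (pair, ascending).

ISSUED = 7

#0 head=0: and.ALU st.MEM i0,i1 2-wide
#1 head=2: mulh.MUL or.ALU i2,i3 2-wide
#2 head=4: ld.MEM i4 RAW r0
#3 head=5: bne.BR ld.MEM i5,i6 2-wide
#4 head=7: st.MEM i7 no-port MEM/MEM
#5 head=8: ld.MEM i8 tail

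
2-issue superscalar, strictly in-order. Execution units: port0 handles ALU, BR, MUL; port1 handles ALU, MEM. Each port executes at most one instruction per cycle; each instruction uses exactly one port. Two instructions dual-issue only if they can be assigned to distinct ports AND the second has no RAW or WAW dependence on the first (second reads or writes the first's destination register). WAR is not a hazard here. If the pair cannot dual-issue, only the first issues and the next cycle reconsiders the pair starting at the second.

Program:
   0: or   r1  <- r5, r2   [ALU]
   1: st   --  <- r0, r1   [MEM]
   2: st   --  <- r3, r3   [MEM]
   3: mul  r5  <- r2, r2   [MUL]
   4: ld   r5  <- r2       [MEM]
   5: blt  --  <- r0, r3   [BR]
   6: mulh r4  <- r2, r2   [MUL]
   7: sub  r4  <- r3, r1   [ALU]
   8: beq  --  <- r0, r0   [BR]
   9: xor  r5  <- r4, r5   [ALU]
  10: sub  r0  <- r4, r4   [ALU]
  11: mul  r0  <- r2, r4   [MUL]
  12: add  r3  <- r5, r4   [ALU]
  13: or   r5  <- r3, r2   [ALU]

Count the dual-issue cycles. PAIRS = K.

[0] i0  or.ALU  -- RAW r1
[1] i1  st.MEM  -- no-port MEM/MEM
[2] i2,i3  st.MEM+mul.MUL  -- pair
[3] i4,i5  ld.MEM+blt.BR  -- pair
[4] i6  mulh.MUL  -- WAW r4
[5] i7,i8  sub.ALU+beq.BR  -- pair
[6] i9,i10  xor.ALU+sub.ALU  -- pair
[7] i11,i12  mul.MUL+add.ALU  -- pair
[8] i13  or.ALU  -- tail

PAIRS = 5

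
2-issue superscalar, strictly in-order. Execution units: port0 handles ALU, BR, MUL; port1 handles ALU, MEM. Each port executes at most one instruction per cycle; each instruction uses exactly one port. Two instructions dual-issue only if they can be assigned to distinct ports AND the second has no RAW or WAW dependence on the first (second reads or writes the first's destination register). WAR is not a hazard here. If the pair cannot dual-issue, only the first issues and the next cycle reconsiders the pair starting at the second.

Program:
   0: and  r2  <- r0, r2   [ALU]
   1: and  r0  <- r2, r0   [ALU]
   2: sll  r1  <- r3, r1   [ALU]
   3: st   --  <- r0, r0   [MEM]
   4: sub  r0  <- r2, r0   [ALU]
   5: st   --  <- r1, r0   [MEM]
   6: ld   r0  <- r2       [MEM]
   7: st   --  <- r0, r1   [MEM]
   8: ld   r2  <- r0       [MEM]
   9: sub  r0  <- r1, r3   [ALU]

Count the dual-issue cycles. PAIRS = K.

PAIRS = 3

0. and.ALU @i0  | RAW r2
1. and.ALU+sll.ALU @i1+i2  | pair
2. st.MEM+sub.ALU @i3+i4  | pair
3. st.MEM @i5  | no-port MEM/MEM
4. ld.MEM @i6  | no-port MEM/MEM
5. st.MEM @i7  | no-port MEM/MEM
6. ld.MEM+sub.ALU @i8+i9  | pair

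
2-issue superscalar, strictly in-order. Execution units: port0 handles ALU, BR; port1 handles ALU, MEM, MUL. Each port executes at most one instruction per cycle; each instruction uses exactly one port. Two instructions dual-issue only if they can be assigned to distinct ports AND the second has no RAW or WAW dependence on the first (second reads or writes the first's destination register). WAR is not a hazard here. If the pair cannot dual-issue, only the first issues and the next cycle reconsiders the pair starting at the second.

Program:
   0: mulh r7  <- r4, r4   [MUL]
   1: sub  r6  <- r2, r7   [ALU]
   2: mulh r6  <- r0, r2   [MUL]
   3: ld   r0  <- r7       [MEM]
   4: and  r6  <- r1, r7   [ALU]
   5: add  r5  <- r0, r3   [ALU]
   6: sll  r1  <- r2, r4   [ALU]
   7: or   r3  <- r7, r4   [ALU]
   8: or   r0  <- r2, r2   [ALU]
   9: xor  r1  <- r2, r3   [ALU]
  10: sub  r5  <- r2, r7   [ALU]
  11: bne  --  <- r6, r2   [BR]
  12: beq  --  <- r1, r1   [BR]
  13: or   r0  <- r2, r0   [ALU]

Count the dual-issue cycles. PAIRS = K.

c0: i0 mulh  RAW r7
c1: i1 sub  WAW r6
c2: i2 mulh  no-port MUL/MEM
c3: i3,i4 ld+and  dual
c4: i5,i6 add+sll  dual
c5: i7,i8 or+or  dual
c6: i9,i10 xor+sub  dual
c7: i11 bne  no-port BR/BR
c8: i12,i13 beq+or  dual

PAIRS = 5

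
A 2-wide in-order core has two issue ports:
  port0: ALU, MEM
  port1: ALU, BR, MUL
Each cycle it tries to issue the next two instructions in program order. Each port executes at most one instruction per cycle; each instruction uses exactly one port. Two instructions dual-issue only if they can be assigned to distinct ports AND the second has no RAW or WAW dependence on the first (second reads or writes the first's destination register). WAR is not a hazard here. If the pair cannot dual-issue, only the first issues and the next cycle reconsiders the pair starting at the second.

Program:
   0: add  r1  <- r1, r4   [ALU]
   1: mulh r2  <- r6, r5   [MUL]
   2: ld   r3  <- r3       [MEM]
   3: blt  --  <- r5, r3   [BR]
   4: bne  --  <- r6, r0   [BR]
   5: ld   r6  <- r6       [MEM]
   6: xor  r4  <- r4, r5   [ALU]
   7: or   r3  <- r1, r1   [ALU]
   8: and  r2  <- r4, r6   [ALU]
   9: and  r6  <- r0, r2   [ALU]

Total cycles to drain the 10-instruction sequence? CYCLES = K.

[0] i0/i1  add.ALU;mulh.MUL  -- dual
[1] i2  ld.MEM  -- RAW r3
[2] i3  blt.BR  -- no-port BR/BR
[3] i4/i5  bne.BR;ld.MEM  -- dual
[4] i6/i7  xor.ALU;or.ALU  -- dual
[5] i8  and.ALU  -- RAW r2
[6] i9  and.ALU  -- tail

CYCLES = 7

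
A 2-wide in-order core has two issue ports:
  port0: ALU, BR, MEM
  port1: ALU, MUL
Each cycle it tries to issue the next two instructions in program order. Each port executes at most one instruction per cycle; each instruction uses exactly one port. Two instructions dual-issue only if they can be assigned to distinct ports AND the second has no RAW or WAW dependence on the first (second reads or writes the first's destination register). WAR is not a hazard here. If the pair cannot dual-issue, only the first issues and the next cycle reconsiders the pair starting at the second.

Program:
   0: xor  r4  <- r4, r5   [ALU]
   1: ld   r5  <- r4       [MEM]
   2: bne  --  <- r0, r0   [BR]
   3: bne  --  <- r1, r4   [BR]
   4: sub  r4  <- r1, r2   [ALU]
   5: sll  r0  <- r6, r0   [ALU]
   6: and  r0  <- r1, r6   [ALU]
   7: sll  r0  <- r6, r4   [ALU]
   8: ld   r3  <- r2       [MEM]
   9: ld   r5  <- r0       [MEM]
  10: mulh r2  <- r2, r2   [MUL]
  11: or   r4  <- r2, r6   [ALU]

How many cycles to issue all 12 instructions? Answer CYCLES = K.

0. xor @i0  | RAW r4
1. ld @i1  | no-port MEM/BR
2. bne @i2  | no-port BR/BR
3. bne+sub @i3&i4  | dual
4. sll @i5  | WAW r0
5. and @i6  | WAW r0
6. sll+ld @i7&i8  | dual
7. ld+mulh @i9&i10  | dual
8. or @i11  | tail

CYCLES = 9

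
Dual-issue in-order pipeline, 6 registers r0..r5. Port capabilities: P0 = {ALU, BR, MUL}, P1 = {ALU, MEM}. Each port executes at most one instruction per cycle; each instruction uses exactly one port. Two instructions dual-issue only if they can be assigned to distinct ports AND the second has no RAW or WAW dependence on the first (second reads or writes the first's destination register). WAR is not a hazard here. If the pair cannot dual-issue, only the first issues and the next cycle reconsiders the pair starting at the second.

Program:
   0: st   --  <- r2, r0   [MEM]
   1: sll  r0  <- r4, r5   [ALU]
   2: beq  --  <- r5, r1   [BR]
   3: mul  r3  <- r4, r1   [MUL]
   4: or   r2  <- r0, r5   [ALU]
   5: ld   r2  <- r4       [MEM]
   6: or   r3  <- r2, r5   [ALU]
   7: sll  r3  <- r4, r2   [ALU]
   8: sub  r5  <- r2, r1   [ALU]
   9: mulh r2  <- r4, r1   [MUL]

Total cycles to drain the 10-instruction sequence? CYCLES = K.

CYCLES = 7

  cy0 -> i0+i1 (st.MEM sll.ALU) pair
  cy1 -> i2 (beq.BR) no-port BR/MUL
  cy2 -> i3+i4 (mul.MUL or.ALU) pair
  cy3 -> i5 (ld.MEM) RAW r2
  cy4 -> i6 (or.ALU) WAW r3
  cy5 -> i7+i8 (sll.ALU sub.ALU) pair
  cy6 -> i9 (mulh.MUL) tail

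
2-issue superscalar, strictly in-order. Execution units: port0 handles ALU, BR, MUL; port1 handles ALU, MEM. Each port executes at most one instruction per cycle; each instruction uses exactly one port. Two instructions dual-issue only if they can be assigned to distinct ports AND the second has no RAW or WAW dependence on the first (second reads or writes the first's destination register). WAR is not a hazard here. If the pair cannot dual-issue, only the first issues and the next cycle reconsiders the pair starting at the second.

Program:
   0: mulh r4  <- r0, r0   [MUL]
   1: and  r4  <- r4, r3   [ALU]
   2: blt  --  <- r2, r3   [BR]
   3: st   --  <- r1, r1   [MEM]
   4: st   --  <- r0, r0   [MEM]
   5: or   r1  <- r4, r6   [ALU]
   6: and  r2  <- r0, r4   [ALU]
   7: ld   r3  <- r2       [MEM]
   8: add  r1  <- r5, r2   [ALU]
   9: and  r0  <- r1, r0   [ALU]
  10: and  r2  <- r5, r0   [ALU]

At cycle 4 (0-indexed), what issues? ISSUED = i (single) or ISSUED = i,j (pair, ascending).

t=0 i0:mulh ; RAW+WAW r4
t=1 i1&i2:and blt ; dual
t=2 i3:st ; no-port MEM/MEM
t=3 i4&i5:st or ; dual
t=4 i6:and ; RAW r2
t=5 i7&i8:ld add ; dual
t=6 i9:and ; RAW r0
t=7 i10:and ; tail

ISSUED = 6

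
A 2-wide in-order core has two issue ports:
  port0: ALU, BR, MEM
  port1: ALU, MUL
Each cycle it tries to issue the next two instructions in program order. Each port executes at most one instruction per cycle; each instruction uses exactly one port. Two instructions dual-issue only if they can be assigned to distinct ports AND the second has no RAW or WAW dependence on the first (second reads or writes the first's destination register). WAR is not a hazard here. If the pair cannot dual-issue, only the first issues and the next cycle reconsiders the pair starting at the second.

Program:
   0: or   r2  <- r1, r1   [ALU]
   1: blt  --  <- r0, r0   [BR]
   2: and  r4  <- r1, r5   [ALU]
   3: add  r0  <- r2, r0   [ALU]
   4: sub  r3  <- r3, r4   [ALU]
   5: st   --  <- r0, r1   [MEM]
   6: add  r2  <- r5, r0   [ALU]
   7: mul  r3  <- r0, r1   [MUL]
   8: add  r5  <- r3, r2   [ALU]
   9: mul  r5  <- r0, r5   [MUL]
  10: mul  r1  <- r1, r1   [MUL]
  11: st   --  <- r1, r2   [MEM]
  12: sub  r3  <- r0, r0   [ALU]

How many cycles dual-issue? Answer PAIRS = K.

#0 head=0: or.ALU blt.BR i0&i1 2-wide
#1 head=2: and.ALU add.ALU i2&i3 2-wide
#2 head=4: sub.ALU st.MEM i4&i5 2-wide
#3 head=6: add.ALU mul.MUL i6&i7 2-wide
#4 head=8: add.ALU i8 RAW+WAW r5
#5 head=9: mul.MUL i9 no-port MUL/MUL
#6 head=10: mul.MUL i10 RAW r1
#7 head=11: st.MEM sub.ALU i11&i12 2-wide

PAIRS = 5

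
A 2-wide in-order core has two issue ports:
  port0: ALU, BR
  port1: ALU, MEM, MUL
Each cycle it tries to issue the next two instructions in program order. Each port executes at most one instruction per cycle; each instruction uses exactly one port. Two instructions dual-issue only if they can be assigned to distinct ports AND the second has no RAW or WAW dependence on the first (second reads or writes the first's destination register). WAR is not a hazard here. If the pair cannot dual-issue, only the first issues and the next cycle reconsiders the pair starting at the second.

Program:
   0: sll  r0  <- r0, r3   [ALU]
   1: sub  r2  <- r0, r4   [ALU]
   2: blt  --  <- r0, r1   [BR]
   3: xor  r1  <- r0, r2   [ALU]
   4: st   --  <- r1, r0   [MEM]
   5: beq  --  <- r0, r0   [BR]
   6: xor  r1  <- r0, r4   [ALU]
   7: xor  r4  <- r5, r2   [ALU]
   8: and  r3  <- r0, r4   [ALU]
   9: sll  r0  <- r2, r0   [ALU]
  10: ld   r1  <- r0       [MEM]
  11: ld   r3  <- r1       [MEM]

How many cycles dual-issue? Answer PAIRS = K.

PAIRS = 4

c0: i0 sll.ALU  RAW r0
c1: i1+i2 sub.ALU;blt.BR  dual
c2: i3 xor.ALU  RAW r1
c3: i4+i5 st.MEM;beq.BR  dual
c4: i6+i7 xor.ALU;xor.ALU  dual
c5: i8+i9 and.ALU;sll.ALU  dual
c6: i10 ld.MEM  no-port MEM/MEM
c7: i11 ld.MEM  tail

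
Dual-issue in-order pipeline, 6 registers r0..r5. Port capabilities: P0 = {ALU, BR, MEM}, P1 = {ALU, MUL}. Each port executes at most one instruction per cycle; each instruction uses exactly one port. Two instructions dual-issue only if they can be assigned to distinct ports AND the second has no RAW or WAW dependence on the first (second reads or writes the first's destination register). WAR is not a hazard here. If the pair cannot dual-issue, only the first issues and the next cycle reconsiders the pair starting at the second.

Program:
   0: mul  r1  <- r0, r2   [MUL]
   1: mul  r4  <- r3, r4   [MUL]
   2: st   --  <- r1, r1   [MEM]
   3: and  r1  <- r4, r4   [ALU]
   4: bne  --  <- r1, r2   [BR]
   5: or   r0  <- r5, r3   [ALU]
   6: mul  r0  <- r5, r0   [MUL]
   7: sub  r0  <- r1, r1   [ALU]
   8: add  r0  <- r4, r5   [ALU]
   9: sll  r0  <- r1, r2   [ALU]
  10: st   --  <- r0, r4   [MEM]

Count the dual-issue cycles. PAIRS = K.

PAIRS = 2

t=0 i0:mul.MUL ; no-port MUL/MUL
t=1 i1&i2:mul.MUL+st.MEM ; 2-wide
t=2 i3:and.ALU ; RAW r1
t=3 i4&i5:bne.BR+or.ALU ; 2-wide
t=4 i6:mul.MUL ; WAW r0
t=5 i7:sub.ALU ; WAW r0
t=6 i8:add.ALU ; WAW r0
t=7 i9:sll.ALU ; RAW r0
t=8 i10:st.MEM ; tail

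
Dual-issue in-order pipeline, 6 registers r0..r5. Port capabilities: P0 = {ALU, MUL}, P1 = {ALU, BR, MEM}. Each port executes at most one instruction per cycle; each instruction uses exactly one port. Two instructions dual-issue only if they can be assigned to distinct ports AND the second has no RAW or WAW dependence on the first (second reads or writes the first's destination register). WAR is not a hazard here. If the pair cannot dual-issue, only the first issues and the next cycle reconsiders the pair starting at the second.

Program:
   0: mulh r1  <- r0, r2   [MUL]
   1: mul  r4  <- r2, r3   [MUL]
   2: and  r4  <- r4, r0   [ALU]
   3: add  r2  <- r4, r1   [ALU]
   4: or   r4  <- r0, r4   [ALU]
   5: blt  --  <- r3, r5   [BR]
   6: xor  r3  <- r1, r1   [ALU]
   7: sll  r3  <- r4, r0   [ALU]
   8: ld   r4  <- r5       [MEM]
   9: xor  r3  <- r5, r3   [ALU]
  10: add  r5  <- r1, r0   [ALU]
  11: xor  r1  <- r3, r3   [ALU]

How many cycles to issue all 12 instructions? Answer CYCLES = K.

CYCLES = 8

  cy0 -> i0 (mulh) no-port MUL/MUL
  cy1 -> i1 (mul) RAW+WAW r4
  cy2 -> i2 (and) RAW r4
  cy3 -> i3/i4 (add/or) pair
  cy4 -> i5/i6 (blt/xor) pair
  cy5 -> i7/i8 (sll/ld) pair
  cy6 -> i9/i10 (xor/add) pair
  cy7 -> i11 (xor) tail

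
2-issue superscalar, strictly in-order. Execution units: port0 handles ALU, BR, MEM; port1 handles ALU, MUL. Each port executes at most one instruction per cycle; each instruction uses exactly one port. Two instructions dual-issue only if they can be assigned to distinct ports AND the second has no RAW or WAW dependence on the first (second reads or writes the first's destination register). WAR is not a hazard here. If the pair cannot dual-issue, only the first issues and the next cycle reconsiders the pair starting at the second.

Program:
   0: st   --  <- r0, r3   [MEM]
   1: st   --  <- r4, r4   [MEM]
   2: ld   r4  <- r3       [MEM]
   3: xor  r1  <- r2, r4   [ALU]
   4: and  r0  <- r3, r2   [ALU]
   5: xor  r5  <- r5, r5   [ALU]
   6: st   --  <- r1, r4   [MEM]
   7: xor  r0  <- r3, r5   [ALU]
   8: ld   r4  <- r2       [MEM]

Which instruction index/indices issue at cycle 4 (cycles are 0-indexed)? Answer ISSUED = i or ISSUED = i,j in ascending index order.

0. st @i0  | no-port MEM/MEM
1. st @i1  | no-port MEM/MEM
2. ld @i2  | RAW r4
3. xor+and @i3&i4  | dual
4. xor+st @i5&i6  | dual
5. xor+ld @i7&i8  | dual

ISSUED = 5,6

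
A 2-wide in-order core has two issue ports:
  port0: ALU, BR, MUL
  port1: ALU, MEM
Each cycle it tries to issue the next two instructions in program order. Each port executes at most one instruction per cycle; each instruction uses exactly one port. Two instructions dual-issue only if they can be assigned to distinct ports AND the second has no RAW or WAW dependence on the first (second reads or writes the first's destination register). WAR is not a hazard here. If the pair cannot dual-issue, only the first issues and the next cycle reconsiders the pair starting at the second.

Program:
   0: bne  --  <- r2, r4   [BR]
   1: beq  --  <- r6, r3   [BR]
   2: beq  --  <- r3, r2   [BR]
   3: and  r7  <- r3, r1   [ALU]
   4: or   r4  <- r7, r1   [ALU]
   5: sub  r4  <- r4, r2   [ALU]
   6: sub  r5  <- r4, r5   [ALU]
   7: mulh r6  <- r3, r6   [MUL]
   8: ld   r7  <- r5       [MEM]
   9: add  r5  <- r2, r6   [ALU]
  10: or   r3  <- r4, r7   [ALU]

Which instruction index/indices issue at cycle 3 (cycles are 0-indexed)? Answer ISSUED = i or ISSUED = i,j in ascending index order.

ISSUED = 4

c0: i0 bne.BR  no-port BR/BR
c1: i1 beq.BR  no-port BR/BR
c2: i2/i3 beq.BR and.ALU  2-wide
c3: i4 or.ALU  RAW+WAW r4
c4: i5 sub.ALU  RAW r4
c5: i6/i7 sub.ALU mulh.MUL  2-wide
c6: i8/i9 ld.MEM add.ALU  2-wide
c7: i10 or.ALU  tail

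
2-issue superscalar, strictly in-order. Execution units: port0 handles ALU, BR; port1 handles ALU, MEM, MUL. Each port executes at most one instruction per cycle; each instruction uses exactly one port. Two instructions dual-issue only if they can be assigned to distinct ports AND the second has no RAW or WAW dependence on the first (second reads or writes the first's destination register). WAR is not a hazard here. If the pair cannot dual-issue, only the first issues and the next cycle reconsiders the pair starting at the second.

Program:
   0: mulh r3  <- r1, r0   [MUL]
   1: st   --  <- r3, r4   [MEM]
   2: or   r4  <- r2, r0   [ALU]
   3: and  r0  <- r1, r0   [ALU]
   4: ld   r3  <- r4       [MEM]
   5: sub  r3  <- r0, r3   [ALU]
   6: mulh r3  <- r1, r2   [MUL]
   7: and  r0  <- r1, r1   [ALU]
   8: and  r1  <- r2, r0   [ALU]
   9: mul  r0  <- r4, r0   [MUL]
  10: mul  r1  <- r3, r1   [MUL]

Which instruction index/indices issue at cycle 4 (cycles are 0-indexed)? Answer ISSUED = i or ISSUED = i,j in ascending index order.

  cy0 -> i0 (mulh.MUL) no-port MUL/MEM
  cy1 -> i1/i2 (st.MEM or.ALU) 2-wide
  cy2 -> i3/i4 (and.ALU ld.MEM) 2-wide
  cy3 -> i5 (sub.ALU) WAW r3
  cy4 -> i6/i7 (mulh.MUL and.ALU) 2-wide
  cy5 -> i8/i9 (and.ALU mul.MUL) 2-wide
  cy6 -> i10 (mul.MUL) tail

ISSUED = 6,7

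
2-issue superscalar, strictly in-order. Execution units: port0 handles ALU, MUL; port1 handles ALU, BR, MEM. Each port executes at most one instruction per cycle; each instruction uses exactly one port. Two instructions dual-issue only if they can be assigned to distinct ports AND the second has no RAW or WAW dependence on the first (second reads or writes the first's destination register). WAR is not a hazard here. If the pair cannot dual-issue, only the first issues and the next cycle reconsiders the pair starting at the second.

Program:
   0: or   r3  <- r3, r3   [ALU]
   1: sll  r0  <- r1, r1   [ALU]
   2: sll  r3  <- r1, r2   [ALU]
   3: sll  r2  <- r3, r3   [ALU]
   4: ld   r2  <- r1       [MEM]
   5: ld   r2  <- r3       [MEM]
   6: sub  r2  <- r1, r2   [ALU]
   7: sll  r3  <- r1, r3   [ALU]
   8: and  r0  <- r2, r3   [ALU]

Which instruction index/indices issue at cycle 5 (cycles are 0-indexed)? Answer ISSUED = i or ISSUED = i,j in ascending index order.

ISSUED = 6,7

  cy0 -> i0,i1 (or+sll) dual
  cy1 -> i2 (sll) RAW r3
  cy2 -> i3 (sll) WAW r2
  cy3 -> i4 (ld) no-port MEM/MEM
  cy4 -> i5 (ld) RAW+WAW r2
  cy5 -> i6,i7 (sub+sll) dual
  cy6 -> i8 (and) tail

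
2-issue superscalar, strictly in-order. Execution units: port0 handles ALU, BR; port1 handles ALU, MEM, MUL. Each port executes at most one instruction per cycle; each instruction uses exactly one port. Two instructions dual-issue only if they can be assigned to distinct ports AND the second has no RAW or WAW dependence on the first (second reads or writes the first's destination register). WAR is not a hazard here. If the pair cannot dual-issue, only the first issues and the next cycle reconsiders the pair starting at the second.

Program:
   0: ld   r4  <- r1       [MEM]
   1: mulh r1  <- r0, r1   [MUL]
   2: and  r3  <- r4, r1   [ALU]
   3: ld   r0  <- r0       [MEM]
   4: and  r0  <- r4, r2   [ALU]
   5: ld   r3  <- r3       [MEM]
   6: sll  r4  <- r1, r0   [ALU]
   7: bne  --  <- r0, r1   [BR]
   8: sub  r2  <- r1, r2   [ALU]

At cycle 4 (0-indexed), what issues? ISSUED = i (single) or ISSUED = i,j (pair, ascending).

ISSUED = 6,7

t=0 i0:ld ; no-port MEM/MUL
t=1 i1:mulh ; RAW r1
t=2 i2&i3:and/ld ; 2-wide
t=3 i4&i5:and/ld ; 2-wide
t=4 i6&i7:sll/bne ; 2-wide
t=5 i8:sub ; tail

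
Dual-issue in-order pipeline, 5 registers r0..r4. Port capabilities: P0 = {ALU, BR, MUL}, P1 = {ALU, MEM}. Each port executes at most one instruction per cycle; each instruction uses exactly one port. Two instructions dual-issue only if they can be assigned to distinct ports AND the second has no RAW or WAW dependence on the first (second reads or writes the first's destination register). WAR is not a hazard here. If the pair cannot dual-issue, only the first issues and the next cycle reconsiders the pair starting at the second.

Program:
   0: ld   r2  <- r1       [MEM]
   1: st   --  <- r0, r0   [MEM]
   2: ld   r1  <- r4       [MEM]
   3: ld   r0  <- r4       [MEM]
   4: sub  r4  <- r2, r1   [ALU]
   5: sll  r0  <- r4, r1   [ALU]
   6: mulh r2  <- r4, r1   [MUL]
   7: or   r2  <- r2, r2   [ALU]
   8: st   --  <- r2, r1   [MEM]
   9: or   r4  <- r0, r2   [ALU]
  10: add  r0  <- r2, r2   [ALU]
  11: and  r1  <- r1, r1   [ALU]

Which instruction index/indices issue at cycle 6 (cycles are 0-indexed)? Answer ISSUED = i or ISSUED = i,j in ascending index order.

ISSUED = 8,9

0. ld.MEM @i0  | no-port MEM/MEM
1. st.MEM @i1  | no-port MEM/MEM
2. ld.MEM @i2  | no-port MEM/MEM
3. ld.MEM/sub.ALU @i3,i4  | dual
4. sll.ALU/mulh.MUL @i5,i6  | dual
5. or.ALU @i7  | RAW r2
6. st.MEM/or.ALU @i8,i9  | dual
7. add.ALU/and.ALU @i10,i11  | dual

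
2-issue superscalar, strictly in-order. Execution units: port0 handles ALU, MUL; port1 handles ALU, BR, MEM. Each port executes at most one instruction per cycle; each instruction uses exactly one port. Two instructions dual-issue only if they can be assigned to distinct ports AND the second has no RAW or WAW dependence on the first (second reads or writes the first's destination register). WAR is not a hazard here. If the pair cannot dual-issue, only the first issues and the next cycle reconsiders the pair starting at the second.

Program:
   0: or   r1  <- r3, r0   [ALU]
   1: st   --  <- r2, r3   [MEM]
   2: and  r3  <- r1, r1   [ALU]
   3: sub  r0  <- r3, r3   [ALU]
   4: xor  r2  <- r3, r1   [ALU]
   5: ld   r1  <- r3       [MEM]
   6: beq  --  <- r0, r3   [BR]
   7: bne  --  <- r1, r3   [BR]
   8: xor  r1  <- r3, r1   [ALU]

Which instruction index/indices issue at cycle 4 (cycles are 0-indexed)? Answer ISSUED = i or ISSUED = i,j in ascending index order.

t=0 i0/i1:or.ALU/st.MEM ; 2-wide
t=1 i2:and.ALU ; RAW r3
t=2 i3/i4:sub.ALU/xor.ALU ; 2-wide
t=3 i5:ld.MEM ; no-port MEM/BR
t=4 i6:beq.BR ; no-port BR/BR
t=5 i7/i8:bne.BR/xor.ALU ; 2-wide

ISSUED = 6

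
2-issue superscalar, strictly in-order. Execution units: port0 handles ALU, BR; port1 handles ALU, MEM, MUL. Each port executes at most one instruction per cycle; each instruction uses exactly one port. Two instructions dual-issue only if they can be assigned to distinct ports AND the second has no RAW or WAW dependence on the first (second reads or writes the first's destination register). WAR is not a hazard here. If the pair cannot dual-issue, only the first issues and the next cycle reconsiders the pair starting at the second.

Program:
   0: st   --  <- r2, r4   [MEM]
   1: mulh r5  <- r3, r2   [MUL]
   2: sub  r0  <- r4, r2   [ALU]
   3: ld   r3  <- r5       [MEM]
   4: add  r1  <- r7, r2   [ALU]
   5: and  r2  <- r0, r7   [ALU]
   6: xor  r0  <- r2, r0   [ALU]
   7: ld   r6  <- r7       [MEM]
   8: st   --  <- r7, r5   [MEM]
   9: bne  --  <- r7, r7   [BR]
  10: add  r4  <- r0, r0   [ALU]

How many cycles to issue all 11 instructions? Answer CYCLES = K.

CYCLES = 7

#0 head=0: st i0 no-port MEM/MUL
#1 head=1: mulh sub i1/i2 dual
#2 head=3: ld add i3/i4 dual
#3 head=5: and i5 RAW r2
#4 head=6: xor ld i6/i7 dual
#5 head=8: st bne i8/i9 dual
#6 head=10: add i10 tail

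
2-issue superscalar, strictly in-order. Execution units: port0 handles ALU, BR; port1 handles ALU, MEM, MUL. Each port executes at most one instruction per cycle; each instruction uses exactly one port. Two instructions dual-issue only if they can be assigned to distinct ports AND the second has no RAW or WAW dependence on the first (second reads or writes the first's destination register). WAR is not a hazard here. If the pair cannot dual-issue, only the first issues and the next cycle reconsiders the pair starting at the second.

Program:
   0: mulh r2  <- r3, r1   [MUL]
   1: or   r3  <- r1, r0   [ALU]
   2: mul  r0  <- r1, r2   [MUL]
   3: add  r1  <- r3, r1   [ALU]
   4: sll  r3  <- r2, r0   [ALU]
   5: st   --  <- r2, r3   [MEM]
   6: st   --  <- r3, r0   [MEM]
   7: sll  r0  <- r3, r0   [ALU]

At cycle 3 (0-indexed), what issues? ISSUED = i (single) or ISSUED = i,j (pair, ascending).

0. mulh/or @i0&i1  | 2-wide
1. mul/add @i2&i3  | 2-wide
2. sll @i4  | RAW r3
3. st @i5  | no-port MEM/MEM
4. st/sll @i6&i7  | 2-wide

ISSUED = 5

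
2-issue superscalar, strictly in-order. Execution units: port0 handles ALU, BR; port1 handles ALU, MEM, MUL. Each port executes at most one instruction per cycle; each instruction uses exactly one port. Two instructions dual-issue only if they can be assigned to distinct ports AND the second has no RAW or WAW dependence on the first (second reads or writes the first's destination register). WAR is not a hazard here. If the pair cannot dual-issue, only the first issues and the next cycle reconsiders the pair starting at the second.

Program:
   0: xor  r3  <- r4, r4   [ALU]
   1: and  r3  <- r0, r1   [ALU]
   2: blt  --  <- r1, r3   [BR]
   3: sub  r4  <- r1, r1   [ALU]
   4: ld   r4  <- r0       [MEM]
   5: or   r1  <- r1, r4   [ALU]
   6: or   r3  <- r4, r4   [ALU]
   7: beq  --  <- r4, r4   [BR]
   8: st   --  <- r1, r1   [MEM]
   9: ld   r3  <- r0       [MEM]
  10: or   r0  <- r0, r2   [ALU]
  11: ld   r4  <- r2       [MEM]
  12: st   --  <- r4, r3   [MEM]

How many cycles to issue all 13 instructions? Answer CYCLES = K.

CYCLES = 9

[0] i0  xor  -- WAW r3
[1] i1  and  -- RAW r3
[2] i2,i3  blt sub  -- pair
[3] i4  ld  -- RAW r4
[4] i5,i6  or or  -- pair
[5] i7,i8  beq st  -- pair
[6] i9,i10  ld or  -- pair
[7] i11  ld  -- no-port MEM/MEM
[8] i12  st  -- tail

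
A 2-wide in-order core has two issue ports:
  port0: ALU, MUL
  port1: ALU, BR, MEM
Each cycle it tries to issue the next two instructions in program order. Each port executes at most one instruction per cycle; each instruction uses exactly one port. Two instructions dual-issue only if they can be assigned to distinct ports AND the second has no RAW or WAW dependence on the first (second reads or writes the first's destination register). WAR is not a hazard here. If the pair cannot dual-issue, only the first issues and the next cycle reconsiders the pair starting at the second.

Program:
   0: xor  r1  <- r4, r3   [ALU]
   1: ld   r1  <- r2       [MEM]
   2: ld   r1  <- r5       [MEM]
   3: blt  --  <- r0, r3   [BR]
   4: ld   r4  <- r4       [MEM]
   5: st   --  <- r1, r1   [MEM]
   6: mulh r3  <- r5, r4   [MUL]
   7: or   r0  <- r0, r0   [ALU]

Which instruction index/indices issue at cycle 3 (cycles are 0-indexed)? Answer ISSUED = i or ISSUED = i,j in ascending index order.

ISSUED = 3

0. xor.ALU @i0  | WAW r1
1. ld.MEM @i1  | no-port MEM/MEM
2. ld.MEM @i2  | no-port MEM/BR
3. blt.BR @i3  | no-port BR/MEM
4. ld.MEM @i4  | no-port MEM/MEM
5. st.MEM+mulh.MUL @i5+i6  | dual
6. or.ALU @i7  | tail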